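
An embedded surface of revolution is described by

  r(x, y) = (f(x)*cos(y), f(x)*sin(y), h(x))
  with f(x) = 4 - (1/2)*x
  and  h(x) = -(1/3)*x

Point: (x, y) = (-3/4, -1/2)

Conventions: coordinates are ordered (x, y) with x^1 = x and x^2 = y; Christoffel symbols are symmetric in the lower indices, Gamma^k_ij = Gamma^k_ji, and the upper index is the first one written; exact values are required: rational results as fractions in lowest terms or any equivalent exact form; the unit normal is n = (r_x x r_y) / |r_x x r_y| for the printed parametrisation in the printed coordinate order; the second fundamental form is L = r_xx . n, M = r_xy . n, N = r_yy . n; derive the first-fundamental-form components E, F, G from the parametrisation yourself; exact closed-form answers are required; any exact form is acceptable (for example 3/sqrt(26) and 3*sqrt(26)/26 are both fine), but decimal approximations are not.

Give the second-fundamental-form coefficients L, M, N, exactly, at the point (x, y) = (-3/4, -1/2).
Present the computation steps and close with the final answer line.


f = 35/8, f' = -1/2, f'' = 0, h' = -1/3, h'' = 0
E = 13/36, F = 0, G = 1225/64; answer radicand W^2 = 13/36
unnormalised second-form numerators: l = 0, m = 0, n = -35/24; L = l/sqrt(13/36), and similarly M = m/sqrt(W^2), N = n/sqrt(W^2)

Answer: L = 0, M = 0, N = -35*sqrt(13)/52


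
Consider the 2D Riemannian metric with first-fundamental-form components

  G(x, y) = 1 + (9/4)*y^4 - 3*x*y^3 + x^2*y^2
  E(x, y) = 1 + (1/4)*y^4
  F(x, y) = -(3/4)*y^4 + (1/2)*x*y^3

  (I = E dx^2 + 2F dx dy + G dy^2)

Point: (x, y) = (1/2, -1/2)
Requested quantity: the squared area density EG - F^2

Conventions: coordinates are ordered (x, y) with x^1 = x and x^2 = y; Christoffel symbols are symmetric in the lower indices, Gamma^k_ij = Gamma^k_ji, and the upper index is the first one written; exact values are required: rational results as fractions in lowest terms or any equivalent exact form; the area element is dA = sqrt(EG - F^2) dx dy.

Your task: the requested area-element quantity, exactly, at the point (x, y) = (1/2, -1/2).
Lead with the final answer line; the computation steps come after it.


Answer: EG - F^2 = 45/32

E = 65/64, F = -5/64, G = 89/64; EG - F^2 = 45/32


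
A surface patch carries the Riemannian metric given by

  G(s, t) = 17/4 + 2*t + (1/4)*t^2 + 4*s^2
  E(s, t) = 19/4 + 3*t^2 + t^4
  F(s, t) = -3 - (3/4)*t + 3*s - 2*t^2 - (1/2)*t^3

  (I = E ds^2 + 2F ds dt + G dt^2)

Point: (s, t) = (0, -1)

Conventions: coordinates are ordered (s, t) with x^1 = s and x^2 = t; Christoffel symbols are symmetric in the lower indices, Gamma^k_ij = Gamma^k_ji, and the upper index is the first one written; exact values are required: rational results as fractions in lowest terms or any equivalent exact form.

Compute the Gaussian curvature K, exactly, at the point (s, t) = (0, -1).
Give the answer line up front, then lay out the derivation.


Answer: K = -7376/3125

E = 35/4, F = -15/4, G = 5/2, EG - F^2 = 125/16 at the point
E_s = 0, E_t = -10, F_s = 3, F_t = 7/4, G_s = 0, G_t = 3/2
E_tt = 18, F_st = 0, G_ss = 8
Compute both Brioschi determinants and normalise by (EG - F^2)^2.
M1 = [[-E_tt/2 + F_st - G_ss/2, E_s/2, F_s - E_t/2], [F_t - G_s/2, E, F], [G_t/2, F, G]] = [[-13, 0, 8], [7/4, 35/4, -15/4], [3/4, -15/4, 5/2]]; det M1 = -3305/16
M2 = [[0, E_t/2, G_s/2], [E_t/2, E, F], [G_s/2, F, G]] = [[0, -5, 0], [-5, 35/4, -15/4], [0, -15/4, 5/2]]; det M2 = -125/2
det M1 - det M2 = -2305/16; K = -2305/16 / (125/16)^2 = -7376/3125


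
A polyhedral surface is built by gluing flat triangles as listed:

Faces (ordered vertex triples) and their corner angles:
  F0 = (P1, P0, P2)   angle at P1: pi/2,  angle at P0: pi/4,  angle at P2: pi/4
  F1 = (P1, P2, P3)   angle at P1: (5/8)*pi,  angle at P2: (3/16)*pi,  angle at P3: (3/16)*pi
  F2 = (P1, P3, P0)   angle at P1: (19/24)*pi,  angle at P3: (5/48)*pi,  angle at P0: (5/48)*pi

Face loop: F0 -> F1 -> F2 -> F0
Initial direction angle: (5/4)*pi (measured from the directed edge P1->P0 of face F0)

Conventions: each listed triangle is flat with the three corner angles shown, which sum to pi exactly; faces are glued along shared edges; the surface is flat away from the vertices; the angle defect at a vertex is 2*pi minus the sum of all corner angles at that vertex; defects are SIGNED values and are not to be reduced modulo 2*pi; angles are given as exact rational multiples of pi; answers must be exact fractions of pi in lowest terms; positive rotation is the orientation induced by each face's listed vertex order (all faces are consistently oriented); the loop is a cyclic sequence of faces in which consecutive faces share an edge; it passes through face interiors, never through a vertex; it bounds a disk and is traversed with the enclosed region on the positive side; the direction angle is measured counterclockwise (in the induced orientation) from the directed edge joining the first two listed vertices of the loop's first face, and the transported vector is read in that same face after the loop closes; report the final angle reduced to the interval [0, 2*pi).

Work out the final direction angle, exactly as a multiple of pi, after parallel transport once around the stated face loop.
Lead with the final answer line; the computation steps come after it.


Answer: final direction angle = (4/3)*pi

enclosed vertex P1: corner angles sum to (23/12)*pi, defect = 2*pi - (23/12)*pi = pi/12
holonomy = initial angle + sum of enclosed defects (mod 2*pi), positive in the induced orientation
final angle = (5/4)*pi + pi/12 = (4/3)*pi (mod 2*pi)


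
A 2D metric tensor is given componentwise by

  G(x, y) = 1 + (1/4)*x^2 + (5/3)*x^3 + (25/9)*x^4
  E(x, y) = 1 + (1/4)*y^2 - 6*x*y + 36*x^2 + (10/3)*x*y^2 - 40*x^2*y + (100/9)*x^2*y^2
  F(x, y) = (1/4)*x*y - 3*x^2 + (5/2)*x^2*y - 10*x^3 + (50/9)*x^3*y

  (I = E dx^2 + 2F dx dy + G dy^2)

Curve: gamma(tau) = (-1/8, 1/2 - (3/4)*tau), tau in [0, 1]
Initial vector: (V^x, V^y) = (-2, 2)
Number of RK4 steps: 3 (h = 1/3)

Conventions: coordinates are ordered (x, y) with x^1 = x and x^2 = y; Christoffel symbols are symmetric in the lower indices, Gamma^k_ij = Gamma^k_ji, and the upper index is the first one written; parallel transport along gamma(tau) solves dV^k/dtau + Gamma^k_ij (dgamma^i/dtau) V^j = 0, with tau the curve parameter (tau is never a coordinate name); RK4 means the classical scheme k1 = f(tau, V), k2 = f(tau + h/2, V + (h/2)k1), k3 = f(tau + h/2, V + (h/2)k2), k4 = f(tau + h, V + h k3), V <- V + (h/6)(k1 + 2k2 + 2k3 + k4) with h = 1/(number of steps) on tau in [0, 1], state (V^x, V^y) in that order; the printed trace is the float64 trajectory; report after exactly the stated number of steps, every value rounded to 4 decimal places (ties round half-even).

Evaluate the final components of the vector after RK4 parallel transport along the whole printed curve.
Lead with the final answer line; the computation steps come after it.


Answer: V^x = -2.0611, V^y = 2.0029

gamma'(tau) = (0, -3/4); f(tau, V)^k = -Gamma^k_ij(gamma(tau)) gamma'^i(tau) V^j; h = 1/3; intermediate values shown to 6 dp
curve data and Christoffel symbols at the stage parameters:
  tau = 0.000000: gamma = (-0.125000, 0.500000), gamma' = (0.000000, -0.750000); Gamma_xxx = -2.107136, Gamma_xxy = 0.040522, Gamma_xyy = 0.000000, Gamma_yxx = 0.097039, Gamma_yxy = -0.001866, Gamma_yyy = 0.000000
  tau = 0.166667: gamma = (-0.125000, 0.375000), gamma' = (0.000000, -0.750000); Gamma_xxx = -2.302526, Gamma_xxy = 0.040395, Gamma_xyy = 0.000000, Gamma_yxx = 0.107451, Gamma_yxy = -0.001885, Gamma_yyy = 0.000000
  tau = 0.333333: gamma = (-0.125000, 0.250000), gamma' = (0.000000, -0.750000); Gamma_xxx = -2.496149, Gamma_xxy = 0.040260, Gamma_xyy = 0.000000, Gamma_yxx = 0.118061, Gamma_yxy = -0.001904, Gamma_yyy = 0.000000
  tau = 0.500000: gamma = (-0.125000, 0.125000), gamma' = (0.000000, -0.750000); Gamma_xxx = -2.687870, Gamma_xxy = 0.040117, Gamma_xyy = 0.000000, Gamma_yxx = 0.128870, Gamma_yxy = -0.001923, Gamma_yyy = 0.000000
  tau = 0.666667: gamma = (-0.125000, 0.000000), gamma' = (0.000000, -0.750000); Gamma_xxx = -2.877552, Gamma_xxy = 0.039966, Gamma_xyy = 0.000000, Gamma_yxx = 0.139881, Gamma_yxy = -0.001943, Gamma_yyy = 0.000000
  tau = 0.833333: gamma = (-0.125000, -0.125000), gamma' = (0.000000, -0.750000); Gamma_xxx = -3.065052, Gamma_xxy = 0.039806, Gamma_xyy = 0.000000, Gamma_yxx = 0.151094, Gamma_yxy = -0.001962, Gamma_yyy = 0.000000
  tau = 1.000000: gamma = (-0.125000, -0.250000), gamma' = (0.000000, -0.750000); Gamma_xxx = -3.250226, Gamma_xxy = 0.039637, Gamma_xyy = 0.000000, Gamma_yxx = 0.162511, Gamma_yxy = -0.001982, Gamma_yyy = 0.000000
step 0: V^x = -2.0000, V^y = 2.0000
step 1: k1 = (-0.060783, 0.002799), k2 = (-0.060900, 0.002842), k3 = (-0.060900, 0.002842), k4 = (-0.061004, 0.002885); V <- V + (h/6)(k1 + 2k2 + 2k3 + k4): V^x = -2.0203, V^y = 2.0009
step 2: k1 = (-0.061004, 0.002885), k2 = (-0.061093, 0.002929), k3 = (-0.061093, 0.002929), k4 = (-0.061168, 0.002973); V <- V + (h/6)(k1 + 2k2 + 2k3 + k4): V^x = -2.0407, V^y = 2.0019
step 3: k1 = (-0.061168, 0.002973), k2 = (-0.061227, 0.003018), k3 = (-0.061227, 0.003018), k4 = (-0.061271, 0.003064); V <- V + (h/6)(k1 + 2k2 + 2k3 + k4): V^x = -2.0611, V^y = 2.0029


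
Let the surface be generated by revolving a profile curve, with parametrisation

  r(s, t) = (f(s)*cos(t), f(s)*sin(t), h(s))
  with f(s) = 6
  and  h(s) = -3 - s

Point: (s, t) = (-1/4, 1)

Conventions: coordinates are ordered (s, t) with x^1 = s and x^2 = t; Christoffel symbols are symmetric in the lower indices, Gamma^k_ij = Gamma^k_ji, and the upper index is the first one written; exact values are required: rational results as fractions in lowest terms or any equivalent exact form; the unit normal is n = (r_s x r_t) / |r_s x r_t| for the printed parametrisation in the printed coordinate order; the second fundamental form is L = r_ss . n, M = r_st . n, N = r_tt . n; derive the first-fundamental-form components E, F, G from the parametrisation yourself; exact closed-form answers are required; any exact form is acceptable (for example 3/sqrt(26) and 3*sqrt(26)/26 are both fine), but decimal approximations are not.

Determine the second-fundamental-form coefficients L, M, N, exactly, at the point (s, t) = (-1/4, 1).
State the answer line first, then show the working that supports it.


Answer: L = 0, M = 0, N = -6

f = 6, f' = 0, f'' = 0, h' = -1, h'' = 0
E = 1, F = 0, G = 36; answer radicand W^2 = 1
unnormalised second-form numerators: l = 0, m = 0, n = -6; L = l/sqrt(1), and similarly M = m/sqrt(W^2), N = n/sqrt(W^2)


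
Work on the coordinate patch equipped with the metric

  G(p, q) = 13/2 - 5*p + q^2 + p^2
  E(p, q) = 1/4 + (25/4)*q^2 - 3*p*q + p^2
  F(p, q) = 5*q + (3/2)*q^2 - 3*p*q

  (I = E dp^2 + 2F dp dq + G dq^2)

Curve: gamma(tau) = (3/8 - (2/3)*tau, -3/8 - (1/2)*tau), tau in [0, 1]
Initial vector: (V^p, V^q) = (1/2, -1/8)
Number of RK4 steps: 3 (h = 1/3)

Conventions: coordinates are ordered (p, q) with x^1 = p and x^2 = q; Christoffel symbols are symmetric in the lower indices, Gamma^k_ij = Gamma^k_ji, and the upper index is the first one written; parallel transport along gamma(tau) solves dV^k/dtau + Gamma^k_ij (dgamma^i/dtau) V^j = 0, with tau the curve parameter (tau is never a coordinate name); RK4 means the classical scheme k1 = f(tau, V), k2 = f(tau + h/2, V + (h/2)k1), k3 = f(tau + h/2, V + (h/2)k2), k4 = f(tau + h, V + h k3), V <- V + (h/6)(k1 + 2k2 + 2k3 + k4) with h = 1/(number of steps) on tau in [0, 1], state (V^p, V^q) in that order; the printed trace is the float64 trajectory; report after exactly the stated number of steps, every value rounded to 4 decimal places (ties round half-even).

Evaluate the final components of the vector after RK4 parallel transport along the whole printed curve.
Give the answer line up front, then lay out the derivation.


Answer: V^p = 0.4194, V^q = 0.0367

gamma'(tau) = (-2/3, -1/2); f(tau, V)^k = -Gamma^k_ij(gamma(tau)) gamma'^i(tau) V^j; h = 1/3; intermediate values shown to 6 dp
curve data and Christoffel symbols at the stage parameters:
  tau = 0.000000: gamma = (0.375000, -0.375000), gamma' = (-0.666667, -0.500000); Gamma_ppp = 1.422141, Gamma_ppq = -2.501459, Gamma_pqq = 3.471599, Gamma_qpp = 1.181720, Gamma_qpq = -1.066452, Gamma_qqq = 0.802523
  tau = 0.166667: gamma = (0.263889, -0.458333), gamma' = (-0.666667, -0.500000); Gamma_ppp = 1.528696, Gamma_ppq = -2.582326, Gamma_pqq = 3.249243, Gamma_qpp = 1.300724, Gamma_qpq = -1.172700, Gamma_qqq = 0.876335
  tau = 0.333333: gamma = (0.152778, -0.541667), gamma' = (-0.666667, -0.500000); Gamma_ppp = 1.614162, Gamma_ppq = -2.615825, Gamma_pqq = 3.023388, Gamma_qpp = 1.404318, Gamma_qpq = -1.260744, Gamma_qqq = 0.919479
  tau = 0.500000: gamma = (0.041667, -0.625000), gamma' = (-0.666667, -0.500000); Gamma_ppp = 1.678500, Gamma_ppq = -2.613059, Gamma_pqq = 2.803042, Gamma_qpp = 1.492279, Gamma_qpq = -1.329873, Gamma_qqq = 0.938523
  tau = 0.666667: gamma = (-0.069444, -0.708333), gamma' = (-0.666667, -0.500000); Gamma_ppp = 1.723311, Gamma_ppq = -2.583554, Gamma_pqq = 2.593661, Gamma_qpp = 1.564997, Gamma_qpq = -1.381111, Gamma_qqq = 0.939421
  tau = 0.833333: gamma = (-0.180556, -0.791667), gamma' = (-0.666667, -0.500000); Gamma_ppp = 1.750998, Gamma_ppq = -2.535064, Gamma_pqq = 2.398172, Gamma_qpp = 1.623378, Gamma_qpq = -1.416383, Gamma_qqq = 0.927170
  tau = 1.000000: gamma = (-0.291667, -0.875000), gamma' = (-0.666667, -0.500000); Gamma_ppp = 1.764219, Gamma_ppq = -2.473673, Gamma_pqq = 2.217800, Gamma_qpp = 1.668668, Gamma_qpq = -1.437960, Gamma_qqq = 0.905761
step 0: V^p = 0.5000, V^q = -0.1250
step 1: k1 = (-0.159838, 0.166007), k2 = (-0.119335, 0.166366), k3 = (-0.121177, 0.168241), k4 = (-0.090537, 0.166808); V <- V + (h/6)(k1 + 2k2 + 2k3 + k4): V^p = 0.4594, V^q = -0.0693
step 2: k1 = (-0.090385, 0.166891), k2 = (-0.069183, 0.163908), k3 = (-0.069676, 0.165282), k4 = (-0.056267, 0.160282); V <- V + (h/6)(k1 + 2k2 + 2k3 + k4): V^p = 0.4358, V^q = -0.0146
step 3: k1 = (-0.056072, 0.160312), k2 = (-0.048690, 0.153681), k3 = (-0.048270, 0.154673), k4 = (-0.045448, 0.146435); V <- V + (h/6)(k1 + 2k2 + 2k3 + k4): V^p = 0.4194, V^q = 0.0367


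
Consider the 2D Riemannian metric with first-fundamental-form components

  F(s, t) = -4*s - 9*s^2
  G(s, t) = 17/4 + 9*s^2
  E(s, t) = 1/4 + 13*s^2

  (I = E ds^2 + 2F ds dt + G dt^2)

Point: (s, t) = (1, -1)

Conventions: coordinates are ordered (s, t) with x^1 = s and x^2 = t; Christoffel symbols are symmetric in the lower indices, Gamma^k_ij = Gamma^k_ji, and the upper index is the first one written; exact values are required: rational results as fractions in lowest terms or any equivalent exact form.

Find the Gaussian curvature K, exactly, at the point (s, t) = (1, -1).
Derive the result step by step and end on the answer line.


E = 53/4, F = -13, G = 53/4, EG - F^2 = 105/16 at the point
E_s = 26, E_t = 0, F_s = -22, F_t = 0, G_s = 18, G_t = 0
E_tt = 0, F_st = 0, G_ss = 18
Using the Brioschi determinant formula for K from the metric derivatives:
M1 = [[-E_tt/2 + F_st - G_ss/2, E_s/2, F_s - E_t/2], [F_t - G_s/2, E, F], [G_t/2, F, G]] = [[-9, 13, -22], [-9, 53/4, -13], [0, -13, 53/4]]; det M1 = -17325/16
M2 = [[0, E_t/2, G_s/2], [E_t/2, E, F], [G_s/2, F, G]] = [[0, 0, 9], [0, 53/4, -13], [9, -13, 53/4]]; det M2 = -4293/4
det M1 - det M2 = -153/16; K = -153/16 / (105/16)^2 = -272/1225

Answer: K = -272/1225


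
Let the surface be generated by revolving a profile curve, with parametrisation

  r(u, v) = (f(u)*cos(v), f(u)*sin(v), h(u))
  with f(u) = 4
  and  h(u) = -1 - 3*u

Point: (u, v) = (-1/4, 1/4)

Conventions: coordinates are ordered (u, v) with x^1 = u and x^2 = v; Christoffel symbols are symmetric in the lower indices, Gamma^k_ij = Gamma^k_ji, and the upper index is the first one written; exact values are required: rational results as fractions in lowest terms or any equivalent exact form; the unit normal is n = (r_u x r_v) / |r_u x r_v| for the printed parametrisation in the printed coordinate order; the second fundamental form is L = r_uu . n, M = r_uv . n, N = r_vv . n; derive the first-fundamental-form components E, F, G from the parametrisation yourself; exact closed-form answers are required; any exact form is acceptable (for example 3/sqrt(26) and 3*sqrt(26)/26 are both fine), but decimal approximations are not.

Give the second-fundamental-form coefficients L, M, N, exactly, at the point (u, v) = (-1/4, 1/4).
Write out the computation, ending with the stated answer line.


f = 4, f' = 0, f'' = 0, h' = -3, h'' = 0
E = 9, F = 0, G = 16; answer radicand W^2 = 9
unnormalised second-form numerators: l = 0, m = 0, n = -12; L = l/sqrt(9), and similarly M = m/sqrt(W^2), N = n/sqrt(W^2)

Answer: L = 0, M = 0, N = -4


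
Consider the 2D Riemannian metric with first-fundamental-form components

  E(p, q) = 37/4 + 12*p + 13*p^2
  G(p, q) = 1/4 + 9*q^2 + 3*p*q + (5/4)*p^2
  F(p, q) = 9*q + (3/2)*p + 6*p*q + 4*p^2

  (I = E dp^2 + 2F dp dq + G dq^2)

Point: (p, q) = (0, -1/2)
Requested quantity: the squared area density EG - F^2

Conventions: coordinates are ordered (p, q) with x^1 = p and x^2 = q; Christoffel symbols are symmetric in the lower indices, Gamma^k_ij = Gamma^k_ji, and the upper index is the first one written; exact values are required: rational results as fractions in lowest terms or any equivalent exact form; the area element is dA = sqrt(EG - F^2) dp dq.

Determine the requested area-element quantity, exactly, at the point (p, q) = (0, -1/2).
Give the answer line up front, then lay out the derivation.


Answer: EG - F^2 = 23/8

E = 37/4, F = -9/2, G = 5/2; EG - F^2 = 23/8


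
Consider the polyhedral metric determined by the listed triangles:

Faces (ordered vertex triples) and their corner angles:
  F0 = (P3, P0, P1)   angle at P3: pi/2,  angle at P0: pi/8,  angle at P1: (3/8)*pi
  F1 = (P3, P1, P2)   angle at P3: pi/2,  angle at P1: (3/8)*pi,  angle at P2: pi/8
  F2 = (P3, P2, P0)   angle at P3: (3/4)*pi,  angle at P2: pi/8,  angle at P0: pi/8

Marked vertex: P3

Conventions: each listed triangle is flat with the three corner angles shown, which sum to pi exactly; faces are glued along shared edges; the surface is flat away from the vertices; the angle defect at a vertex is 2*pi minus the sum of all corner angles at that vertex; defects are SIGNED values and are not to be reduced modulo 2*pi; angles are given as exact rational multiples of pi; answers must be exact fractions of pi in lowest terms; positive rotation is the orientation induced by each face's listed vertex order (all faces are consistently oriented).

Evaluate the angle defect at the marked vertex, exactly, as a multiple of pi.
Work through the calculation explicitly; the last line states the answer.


Sum of corner angles at P3: (7/4)*pi
defect = 2*pi - (7/4)*pi

Answer: defect(P3) = pi/4


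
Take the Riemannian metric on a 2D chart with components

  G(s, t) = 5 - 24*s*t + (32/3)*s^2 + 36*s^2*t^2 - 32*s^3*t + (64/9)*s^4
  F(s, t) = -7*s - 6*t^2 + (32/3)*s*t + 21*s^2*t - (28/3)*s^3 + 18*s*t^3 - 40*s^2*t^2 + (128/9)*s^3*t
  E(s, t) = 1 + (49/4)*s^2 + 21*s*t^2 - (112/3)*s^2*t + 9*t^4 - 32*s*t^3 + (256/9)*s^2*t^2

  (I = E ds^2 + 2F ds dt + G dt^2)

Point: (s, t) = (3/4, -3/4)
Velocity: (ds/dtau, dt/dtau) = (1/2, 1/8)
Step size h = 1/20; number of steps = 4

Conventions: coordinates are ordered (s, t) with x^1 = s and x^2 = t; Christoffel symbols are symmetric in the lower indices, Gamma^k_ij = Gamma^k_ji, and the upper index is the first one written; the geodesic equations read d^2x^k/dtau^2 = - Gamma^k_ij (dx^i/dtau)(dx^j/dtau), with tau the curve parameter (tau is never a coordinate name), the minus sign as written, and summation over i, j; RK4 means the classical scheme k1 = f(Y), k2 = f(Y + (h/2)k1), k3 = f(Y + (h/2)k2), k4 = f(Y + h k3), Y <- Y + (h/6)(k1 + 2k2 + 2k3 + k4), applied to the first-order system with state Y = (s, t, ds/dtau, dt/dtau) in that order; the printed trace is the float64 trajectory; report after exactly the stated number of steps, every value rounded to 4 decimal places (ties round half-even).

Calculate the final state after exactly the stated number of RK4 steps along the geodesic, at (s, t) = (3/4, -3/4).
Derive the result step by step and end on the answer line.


f(Y) = (ds/dtau, dt/dtau, -Gamma^s_ij Y'^i Y'^j, -Gamma^t_ij Y'^i Y'^j) with the Gammas evaluated at the stage position; h = 0.050000; intermediate values shown to 6 dp
step 0: s = 0.7500, t = -0.7500, ds/dtau = 0.5000, dt/dtau = 0.1250
step 1:
  k1: at (s, t) = (0.750000, -0.750000), (ds/dtau, dt/dtau) = (0.500000, 0.125000); Gamma_sss = 0.539067, Gamma_sst = -0.610943, Gamma_stt = 0.323440, Gamma_tss = -0.506815, Gamma_tst = 0.574390, Gamma_ttt = -0.304089; k1 = (0.500000, 0.125000, -0.063453, 0.059656)
  k2: at (s, t) = (0.762500, -0.746875), (ds/dtau, dt/dtau) = (0.498414, 0.126491); Gamma_sss = 0.530986, Gamma_sst = -0.606525, Gamma_stt = 0.324623, Gamma_tss = -0.501331, Gamma_tst = 0.572651, Gamma_ttt = -0.306493; k2 = (0.498414, 0.126491, -0.060623, 0.057237)
  k3: at (s, t) = (0.762460, -0.746838), (ds/dtau, dt/dtau) = (0.498484, 0.126431); Gamma_sss = 0.531011, Gamma_sst = -0.606538, Gamma_stt = 0.324630, Gamma_tss = -0.501359, Gamma_tst = 0.572669, Gamma_ttt = -0.306503; k3 = (0.498484, 0.126431, -0.060686, 0.057297)
  k4: at (s, t) = (0.774924, -0.743678), (ds/dtau, dt/dtau) = (0.496966, 0.127865); Gamma_sss = 0.523122, Gamma_sst = -0.602205, Gamma_stt = 0.325768, Gamma_tss = -0.496009, Gamma_tst = 0.570994, Gamma_ttt = -0.308884; k4 = (0.496966, 0.127865, -0.057991, 0.054985)
  Y <- Y + (h/6)(k1 + 2k2 + 2k3 + k4): s = 0.7749, t = -0.7437, ds/dtau = 0.4970, dt/dtau = 0.1279
step 2:
  k1: at (s, t) = (0.774923, -0.743677), (ds/dtau, dt/dtau) = (0.496966, 0.127864); Gamma_sss = 0.523122, Gamma_sst = -0.602205, Gamma_stt = 0.325768, Gamma_tss = -0.496010, Gamma_tst = 0.570994, Gamma_ttt = -0.308885; k1 = (0.496966, 0.127864, -0.057991, 0.054986)
  k2: at (s, t) = (0.787347, -0.740481), (ds/dtau, dt/dtau) = (0.495516, 0.129239); Gamma_sss = 0.515421, Gamma_sst = -0.597955, Gamma_stt = 0.326865, Gamma_tss = -0.490792, Gamma_tst = 0.569382, Gamma_ttt = -0.311246; k2 = (0.495516, 0.129239, -0.055428, 0.052780)
  k3: at (s, t) = (0.787311, -0.740446), (ds/dtau, dt/dtau) = (0.495580, 0.129184); Gamma_sss = 0.515442, Gamma_sst = -0.597967, Gamma_stt = 0.326871, Gamma_tss = -0.490817, Gamma_tst = 0.569398, Gamma_ttt = -0.311255; k3 = (0.495580, 0.129184, -0.055483, 0.052832)
  k4: at (s, t) = (0.799702, -0.737218), (ds/dtau, dt/dtau) = (0.494192, 0.130506); Gamma_sss = 0.507918, Gamma_sst = -0.593796, Gamma_stt = 0.327927, Gamma_tss = -0.485720, Gamma_tst = 0.567845, Gamma_ttt = -0.313596; k4 = (0.494192, 0.130506, -0.053038, 0.050720)
  Y <- Y + (h/6)(k1 + 2k2 + 2k3 + k4): s = 0.7997, t = -0.7372, ds/dtau = 0.4942, dt/dtau = 0.1305
step 3:
  k1: at (s, t) = (0.799701, -0.737217), (ds/dtau, dt/dtau) = (0.494192, 0.130505); Gamma_sss = 0.507919, Gamma_sst = -0.593796, Gamma_stt = 0.327927, Gamma_tss = -0.485721, Gamma_tst = 0.567845, Gamma_ttt = -0.313596; k1 = (0.494192, 0.130505, -0.053039, 0.050721)
  k2: at (s, t) = (0.812056, -0.733955), (ds/dtau, dt/dtau) = (0.492866, 0.131773); Gamma_sss = 0.500567, Gamma_sst = -0.589702, Gamma_stt = 0.328944, Gamma_tss = -0.480744, Gamma_tst = 0.566349, Gamma_ttt = -0.315918; k2 = (0.492866, 0.131773, -0.050710, 0.048702)
  k3: at (s, t) = (0.812023, -0.733923), (ds/dtau, dt/dtau) = (0.492925, 0.131723); Gamma_sss = 0.500586, Gamma_sst = -0.589712, Gamma_stt = 0.328950, Gamma_tss = -0.480766, Gamma_tst = 0.566364, Gamma_ttt = -0.315926; k3 = (0.492925, 0.131723, -0.050758, 0.048748)
  k4: at (s, t) = (0.824347, -0.730631), (ds/dtau, dt/dtau) = (0.491655, 0.132943); Gamma_sss = 0.493398, Gamma_sst = -0.585691, Gamma_stt = 0.329929, Gamma_tss = -0.475901, Gamma_tst = 0.564921, Gamma_ttt = -0.318229; k4 = (0.491655, 0.132943, -0.048533, 0.046812)
  Y <- Y + (h/6)(k1 + 2k2 + 2k3 + k4): s = 0.8243, t = -0.7306, ds/dtau = 0.4917, dt/dtau = 0.1329
step 4:
  k1: at (s, t) = (0.824346, -0.730630), (ds/dtau, dt/dtau) = (0.491655, 0.132942); Gamma_sss = 0.493398, Gamma_sst = -0.585692, Gamma_stt = 0.329929, Gamma_tss = -0.475901, Gamma_tst = 0.564922, Gamma_ttt = -0.318229; k1 = (0.491655, 0.132942, -0.048534, 0.046813)
  k2: at (s, t) = (0.836638, -0.727307), (ds/dtau, dt/dtau) = (0.490441, 0.134113); Gamma_sss = 0.486370, Gamma_sst = -0.581743, Gamma_stt = 0.330872, Gamma_tss = -0.471145, Gamma_tst = 0.563532, Gamma_ttt = -0.320515; k2 = (0.490441, 0.134113, -0.046412, 0.044959)
  k3: at (s, t) = (0.836607, -0.727277), (ds/dtau, dt/dtau) = (0.490495, 0.134066); Gamma_sss = 0.486387, Gamma_sst = -0.581752, Gamma_stt = 0.330878, Gamma_tss = -0.471164, Gamma_tst = 0.563545, Gamma_ttt = -0.320523; k3 = (0.490495, 0.134066, -0.046454, 0.045000)
  k4: at (s, t) = (0.848871, -0.723927), (ds/dtau, dt/dtau) = (0.489332, 0.135192); Gamma_sss = 0.479510, Gamma_sst = -0.577871, Gamma_stt = 0.331785, Gamma_tss = -0.466510, Gamma_tst = 0.562204, Gamma_ttt = -0.322790; k4 = (0.489332, 0.135192, -0.044424, 0.043220)
  Y <- Y + (h/6)(k1 + 2k2 + 2k3 + k4): s = 0.8489, t = -0.7239, ds/dtau = 0.4893, dt/dtau = 0.1352

Answer: s = 0.8489, t = -0.7239, ds/dtau = 0.4893, dt/dtau = 0.1352


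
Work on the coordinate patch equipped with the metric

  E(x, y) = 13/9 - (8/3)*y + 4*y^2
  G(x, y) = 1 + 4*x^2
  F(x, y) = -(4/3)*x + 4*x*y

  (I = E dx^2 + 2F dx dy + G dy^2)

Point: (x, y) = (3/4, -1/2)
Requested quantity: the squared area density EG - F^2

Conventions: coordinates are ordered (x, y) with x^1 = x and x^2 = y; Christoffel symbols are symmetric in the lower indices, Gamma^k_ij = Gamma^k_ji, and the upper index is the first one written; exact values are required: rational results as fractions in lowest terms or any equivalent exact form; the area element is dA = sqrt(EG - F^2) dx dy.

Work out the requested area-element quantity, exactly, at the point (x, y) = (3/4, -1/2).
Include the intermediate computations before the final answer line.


E = 34/9, F = -5/2, G = 13/4; EG - F^2 = 217/36

Answer: EG - F^2 = 217/36


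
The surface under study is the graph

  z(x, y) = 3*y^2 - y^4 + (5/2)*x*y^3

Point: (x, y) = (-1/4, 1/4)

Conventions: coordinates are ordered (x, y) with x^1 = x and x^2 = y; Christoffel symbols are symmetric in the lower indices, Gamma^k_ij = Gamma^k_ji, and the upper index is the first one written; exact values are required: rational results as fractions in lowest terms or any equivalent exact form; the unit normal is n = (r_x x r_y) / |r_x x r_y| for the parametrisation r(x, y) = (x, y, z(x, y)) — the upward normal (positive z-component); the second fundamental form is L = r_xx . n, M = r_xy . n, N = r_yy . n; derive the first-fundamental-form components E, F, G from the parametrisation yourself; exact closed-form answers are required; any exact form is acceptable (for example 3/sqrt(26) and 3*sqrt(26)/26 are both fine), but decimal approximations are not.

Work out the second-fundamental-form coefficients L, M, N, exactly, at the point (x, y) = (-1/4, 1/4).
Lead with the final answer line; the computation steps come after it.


Answer: L = 0, M = 2*sqrt(44970)/1499, N = 92*sqrt(44970)/7495

z_x = 5/128, z_y = 169/128, z_xx = 0, z_xy = 15/32, z_yy = 69/16
E = 16409/16384, F = 845/16384, G = 44945/16384; answer radicand W^2 = 22485/8192
unnormalised second-form numerators: l = 0, m = 15/32, n = 69/16; L = l/sqrt(22485/8192), and similarly M = m/sqrt(W^2), N = n/sqrt(W^2)


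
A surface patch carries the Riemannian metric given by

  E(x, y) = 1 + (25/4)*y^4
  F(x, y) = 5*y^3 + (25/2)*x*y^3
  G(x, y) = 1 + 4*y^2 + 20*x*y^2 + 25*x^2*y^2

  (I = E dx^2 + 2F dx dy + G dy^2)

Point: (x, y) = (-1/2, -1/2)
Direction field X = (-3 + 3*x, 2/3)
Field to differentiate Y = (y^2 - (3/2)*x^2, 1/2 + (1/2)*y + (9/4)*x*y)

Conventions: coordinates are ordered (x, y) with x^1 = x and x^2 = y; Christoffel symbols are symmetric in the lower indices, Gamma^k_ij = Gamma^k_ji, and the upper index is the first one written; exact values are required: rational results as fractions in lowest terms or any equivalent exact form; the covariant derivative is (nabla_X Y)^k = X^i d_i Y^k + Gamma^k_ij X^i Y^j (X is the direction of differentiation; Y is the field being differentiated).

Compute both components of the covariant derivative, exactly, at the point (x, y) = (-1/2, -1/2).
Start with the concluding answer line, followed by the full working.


Answer: (nabla_X Y)^x = -871/248, (nabla_X Y)^y = 3079/496

E = 89/64, F = 5/32, G = 17/16 at the point
E_x = 0, E_y = -25/8, F_x = -25/16, F_y = -15/16, G_x = -5/4, G_y = -1/4
EG - F^2 = 93/64;  g^inv = (64/93) * [[17/16, -5/32], [-5/32, 89/64]]
first-kind symbols [ij,l] = (1/2)(d_i g_jl + d_j g_il - d_l g_ij): [xx,x] = E_x/2 = 0, [xx,y] = F_x - E_y/2 = 0, [xy,x] = E_y/2 = -25/16, [xy,y] = G_x/2 = -5/8, [yy,x] = F_y - G_x/2 = -5/16, [yy,y] = G_y/2 = -1/8
Gamma^x_ij = (G*[ij,x] - F*[ij,y])/(EG - F^2), Gamma^y_ij = (E*[ij,y] - F*[ij,x])/(EG - F^2)
Gamma_xxx = 0, Gamma_xxy = -100/93, Gamma_xyy = -20/93, Gamma_yxx = 0, Gamma_yxy = -40/93, Gamma_yyy = -8/93
X = (-9/2, 2/3), Y = (-1/8, 13/16) at the point


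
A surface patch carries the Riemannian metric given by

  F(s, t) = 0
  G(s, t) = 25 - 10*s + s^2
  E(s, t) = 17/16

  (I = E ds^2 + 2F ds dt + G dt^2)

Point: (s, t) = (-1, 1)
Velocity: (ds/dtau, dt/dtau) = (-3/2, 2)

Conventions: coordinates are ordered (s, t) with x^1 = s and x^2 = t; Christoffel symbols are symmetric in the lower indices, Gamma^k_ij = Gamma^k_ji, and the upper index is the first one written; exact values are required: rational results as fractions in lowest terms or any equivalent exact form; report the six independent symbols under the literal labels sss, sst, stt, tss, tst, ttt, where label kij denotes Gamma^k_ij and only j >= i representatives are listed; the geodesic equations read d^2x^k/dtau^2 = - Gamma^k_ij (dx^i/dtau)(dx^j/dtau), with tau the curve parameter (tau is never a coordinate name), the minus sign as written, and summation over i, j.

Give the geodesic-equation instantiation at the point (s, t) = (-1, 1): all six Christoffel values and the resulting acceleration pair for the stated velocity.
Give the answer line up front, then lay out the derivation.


Answer: Gamma_sss = 0, Gamma_sst = 0, Gamma_stt = 96/17, Gamma_tss = 0, Gamma_tst = -1/6, Gamma_ttt = 0; accelerations (d^2s/dtau^2, d^2t/dtau^2) = (-384/17, -1)

E = 17/16, F = 0, G = 36 at the point
E_s = 0, E_t = 0, F_s = 0, F_t = 0, G_s = -12, G_t = 0
EG - F^2 = 153/4;  g^inv = (4/153) * [[36, 0], [0, 17/16]]
first-kind symbols [ij,l] = (1/2)(d_i g_jl + d_j g_il - d_l g_ij): [ss,s] = E_s/2 = 0, [ss,t] = F_s - E_t/2 = 0, [st,s] = E_t/2 = 0, [st,t] = G_s/2 = -6, [tt,s] = F_t - G_s/2 = 6, [tt,t] = G_t/2 = 0
Gamma^s_ij = (G*[ij,s] - F*[ij,t])/(EG - F^2), Gamma^t_ij = (E*[ij,t] - F*[ij,s])/(EG - F^2)
Gamma_sss = 0, Gamma_sst = 0, Gamma_stt = 96/17, Gamma_tss = 0, Gamma_tst = -1/6, Gamma_ttt = 0
d^2s/dtau^2 = -(Gamma_sss*(-3/2)^2 + 2*Gamma_sst*(-3/2)*(2) + Gamma_stt*(2)^2) = -384/17
d^2t/dtau^2 = -(Gamma_tss*(-3/2)^2 + 2*Gamma_tst*(-3/2)*(2) + Gamma_ttt*(2)^2) = -1


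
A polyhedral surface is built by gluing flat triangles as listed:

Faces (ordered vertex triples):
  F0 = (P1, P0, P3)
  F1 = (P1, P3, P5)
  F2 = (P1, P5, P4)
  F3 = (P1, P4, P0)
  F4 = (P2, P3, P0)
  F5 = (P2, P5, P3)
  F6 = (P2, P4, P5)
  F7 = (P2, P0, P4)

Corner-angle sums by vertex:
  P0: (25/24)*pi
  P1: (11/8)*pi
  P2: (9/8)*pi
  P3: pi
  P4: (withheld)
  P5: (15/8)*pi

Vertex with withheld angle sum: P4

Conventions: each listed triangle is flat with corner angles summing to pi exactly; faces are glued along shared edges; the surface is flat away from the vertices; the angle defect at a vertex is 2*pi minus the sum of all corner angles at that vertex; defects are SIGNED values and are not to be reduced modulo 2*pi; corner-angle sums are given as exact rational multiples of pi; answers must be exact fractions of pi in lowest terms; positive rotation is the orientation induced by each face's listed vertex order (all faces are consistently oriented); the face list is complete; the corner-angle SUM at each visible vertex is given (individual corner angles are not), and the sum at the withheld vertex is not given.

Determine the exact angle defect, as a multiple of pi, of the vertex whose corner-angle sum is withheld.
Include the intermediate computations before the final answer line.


V = 6, E = 12, F = 8; chi = V - E + F = 2
Gauss-Bonnet: total defect = 2*pi*chi = 4*pi; visible defects sum to (43/12)*pi

Answer: defect(P4) = (5/12)*pi


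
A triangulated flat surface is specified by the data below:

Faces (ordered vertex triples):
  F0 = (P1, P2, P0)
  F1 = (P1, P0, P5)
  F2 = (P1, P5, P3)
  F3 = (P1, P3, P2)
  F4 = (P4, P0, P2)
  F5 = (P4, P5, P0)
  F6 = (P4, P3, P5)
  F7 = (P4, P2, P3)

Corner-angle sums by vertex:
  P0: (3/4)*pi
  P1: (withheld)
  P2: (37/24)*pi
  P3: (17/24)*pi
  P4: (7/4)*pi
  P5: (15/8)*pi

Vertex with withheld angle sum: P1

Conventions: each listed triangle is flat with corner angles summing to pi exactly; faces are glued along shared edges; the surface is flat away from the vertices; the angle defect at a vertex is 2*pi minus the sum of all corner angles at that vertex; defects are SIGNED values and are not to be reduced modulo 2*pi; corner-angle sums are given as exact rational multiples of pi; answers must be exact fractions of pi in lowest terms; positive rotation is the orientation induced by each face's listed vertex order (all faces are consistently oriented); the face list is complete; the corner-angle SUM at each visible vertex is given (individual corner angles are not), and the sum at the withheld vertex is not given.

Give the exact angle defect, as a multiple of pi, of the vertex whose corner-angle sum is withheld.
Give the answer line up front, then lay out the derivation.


Answer: defect(P1) = (5/8)*pi

V = 6, E = 12, F = 8; chi = V - E + F = 2
Gauss-Bonnet: total defect = 2*pi*chi = 4*pi; visible defects sum to (27/8)*pi


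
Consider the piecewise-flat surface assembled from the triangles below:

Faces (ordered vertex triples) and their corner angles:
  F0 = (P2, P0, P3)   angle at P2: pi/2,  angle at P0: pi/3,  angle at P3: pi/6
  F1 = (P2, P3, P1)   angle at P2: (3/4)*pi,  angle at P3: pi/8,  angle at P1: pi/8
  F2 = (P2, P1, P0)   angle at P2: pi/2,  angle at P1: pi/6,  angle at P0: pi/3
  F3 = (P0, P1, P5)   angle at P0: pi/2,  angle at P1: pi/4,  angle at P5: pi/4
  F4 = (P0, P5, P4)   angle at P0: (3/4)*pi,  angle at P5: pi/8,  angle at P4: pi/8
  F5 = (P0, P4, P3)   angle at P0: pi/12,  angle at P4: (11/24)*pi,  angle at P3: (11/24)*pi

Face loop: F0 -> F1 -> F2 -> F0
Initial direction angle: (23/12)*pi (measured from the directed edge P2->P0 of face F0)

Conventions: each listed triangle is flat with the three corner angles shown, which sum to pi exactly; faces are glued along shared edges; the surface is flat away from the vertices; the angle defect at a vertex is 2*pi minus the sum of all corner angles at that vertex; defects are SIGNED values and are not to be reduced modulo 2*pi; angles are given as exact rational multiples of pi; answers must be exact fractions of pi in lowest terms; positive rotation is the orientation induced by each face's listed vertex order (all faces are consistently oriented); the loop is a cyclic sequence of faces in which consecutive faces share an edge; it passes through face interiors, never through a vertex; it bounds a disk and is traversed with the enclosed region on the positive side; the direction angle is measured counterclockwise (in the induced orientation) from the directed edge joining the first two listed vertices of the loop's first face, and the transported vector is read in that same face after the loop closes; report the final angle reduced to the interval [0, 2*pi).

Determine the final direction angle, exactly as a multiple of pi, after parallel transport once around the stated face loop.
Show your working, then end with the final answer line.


enclosed vertex P2: corner angles sum to (7/4)*pi, defect = 2*pi - (7/4)*pi = pi/4
final direction = starting direction + enclosed defect total, reduced mod 2*pi (induced orientation)
final angle = (23/12)*pi + pi/4 = pi/6 (mod 2*pi)

Answer: final direction angle = pi/6


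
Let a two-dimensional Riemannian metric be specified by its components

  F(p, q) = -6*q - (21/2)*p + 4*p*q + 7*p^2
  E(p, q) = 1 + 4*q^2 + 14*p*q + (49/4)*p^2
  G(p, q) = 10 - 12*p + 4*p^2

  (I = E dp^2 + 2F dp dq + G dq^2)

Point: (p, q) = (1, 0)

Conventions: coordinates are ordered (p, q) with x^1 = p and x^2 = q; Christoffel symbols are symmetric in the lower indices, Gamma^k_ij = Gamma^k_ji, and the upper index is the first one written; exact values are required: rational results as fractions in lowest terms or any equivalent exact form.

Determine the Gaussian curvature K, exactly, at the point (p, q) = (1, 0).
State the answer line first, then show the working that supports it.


Answer: K = -64/3249

E = 53/4, F = -7/2, G = 2, EG - F^2 = 57/4 at the point
E_p = 49/2, E_q = 14, F_p = 7/2, F_q = -2, G_p = -4, G_q = 0
E_qq = 8, F_pq = 4, G_pp = 8
Evaluate Brioschi's two determinant matrices M1, M2 and divide by (EG - F^2)^2.
M1 = [[-E_qq/2 + F_pq - G_pp/2, E_p/2, F_p - E_q/2], [F_q - G_p/2, E, F], [G_q/2, F, G]] = [[-4, 49/4, -7/2], [0, 53/4, -7/2], [0, -7/2, 2]]; det M1 = -57
M2 = [[0, E_q/2, G_p/2], [E_q/2, E, F], [G_p/2, F, G]] = [[0, 7, -2], [7, 53/4, -7/2], [-2, -7/2, 2]]; det M2 = -53
det M1 - det M2 = -4; K = -4 / (57/4)^2 = -64/3249


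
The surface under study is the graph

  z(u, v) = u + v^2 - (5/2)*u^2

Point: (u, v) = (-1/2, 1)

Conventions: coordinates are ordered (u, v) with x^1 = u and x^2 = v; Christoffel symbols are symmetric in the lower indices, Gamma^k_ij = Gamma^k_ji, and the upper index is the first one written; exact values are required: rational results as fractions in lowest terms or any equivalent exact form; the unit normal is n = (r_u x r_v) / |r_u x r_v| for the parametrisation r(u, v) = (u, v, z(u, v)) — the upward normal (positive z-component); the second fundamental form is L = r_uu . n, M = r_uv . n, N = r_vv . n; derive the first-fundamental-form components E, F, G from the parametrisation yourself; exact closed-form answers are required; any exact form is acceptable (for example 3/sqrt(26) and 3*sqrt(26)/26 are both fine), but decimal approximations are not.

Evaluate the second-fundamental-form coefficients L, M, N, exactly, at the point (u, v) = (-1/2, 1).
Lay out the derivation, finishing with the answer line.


z_u = 7/2, z_v = 2, z_uu = -5, z_uv = 0, z_vv = 2
E = 53/4, F = 7, G = 5; answer radicand W^2 = 69/4
unnormalised second-form numerators: l = -5, m = 0, n = 2; L = l/sqrt(69/4), and similarly M = m/sqrt(W^2), N = n/sqrt(W^2)

Answer: L = -10*sqrt(69)/69, M = 0, N = 4*sqrt(69)/69


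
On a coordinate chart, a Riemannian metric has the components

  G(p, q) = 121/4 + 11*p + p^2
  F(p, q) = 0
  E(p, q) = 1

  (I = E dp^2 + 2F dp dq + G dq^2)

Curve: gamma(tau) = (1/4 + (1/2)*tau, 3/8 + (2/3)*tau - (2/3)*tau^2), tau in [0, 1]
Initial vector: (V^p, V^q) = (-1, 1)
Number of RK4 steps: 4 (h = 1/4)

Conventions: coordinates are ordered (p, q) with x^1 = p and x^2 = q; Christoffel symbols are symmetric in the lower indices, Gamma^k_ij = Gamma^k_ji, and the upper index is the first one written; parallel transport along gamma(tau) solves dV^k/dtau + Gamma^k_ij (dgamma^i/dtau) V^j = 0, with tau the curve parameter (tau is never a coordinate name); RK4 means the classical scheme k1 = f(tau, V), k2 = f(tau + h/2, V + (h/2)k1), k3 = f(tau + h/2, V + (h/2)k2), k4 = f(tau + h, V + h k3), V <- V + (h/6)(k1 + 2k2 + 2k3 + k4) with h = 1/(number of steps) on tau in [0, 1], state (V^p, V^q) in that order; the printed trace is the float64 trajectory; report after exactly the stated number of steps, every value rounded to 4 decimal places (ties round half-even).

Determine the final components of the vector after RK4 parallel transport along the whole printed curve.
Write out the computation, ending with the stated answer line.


gamma'(tau) = (1/2, 2/3 - (4/3)*tau); f(tau, V)^k = -Gamma^k_ij(gamma(tau)) gamma'^i(tau) V^j; h = 1/4; intermediate values shown to 6 dp
curve data and Christoffel symbols at the stage parameters:
  tau = 0.000000: gamma = (0.250000, 0.375000), gamma' = (0.500000, 0.666667); Gamma_ppp = 0.000000, Gamma_ppq = 0.000000, Gamma_pqq = -5.750000, Gamma_qpp = 0.000000, Gamma_qpq = 0.173913, Gamma_qqq = 0.000000
  tau = 0.125000: gamma = (0.312500, 0.447917), gamma' = (0.500000, 0.500000); Gamma_ppp = 0.000000, Gamma_ppq = 0.000000, Gamma_pqq = -5.812500, Gamma_qpp = 0.000000, Gamma_qpq = 0.172043, Gamma_qqq = 0.000000
  tau = 0.250000: gamma = (0.375000, 0.500000), gamma' = (0.500000, 0.333333); Gamma_ppp = 0.000000, Gamma_ppq = 0.000000, Gamma_pqq = -5.875000, Gamma_qpp = 0.000000, Gamma_qpq = 0.170213, Gamma_qqq = 0.000000
  tau = 0.375000: gamma = (0.437500, 0.531250), gamma' = (0.500000, 0.166667); Gamma_ppp = 0.000000, Gamma_ppq = 0.000000, Gamma_pqq = -5.937500, Gamma_qpp = 0.000000, Gamma_qpq = 0.168421, Gamma_qqq = 0.000000
  tau = 0.500000: gamma = (0.500000, 0.541667), gamma' = (0.500000, 0.000000); Gamma_ppp = 0.000000, Gamma_ppq = 0.000000, Gamma_pqq = -6.000000, Gamma_qpp = 0.000000, Gamma_qpq = 0.166667, Gamma_qqq = 0.000000
  tau = 0.625000: gamma = (0.562500, 0.531250), gamma' = (0.500000, -0.166667); Gamma_ppp = 0.000000, Gamma_ppq = 0.000000, Gamma_pqq = -6.062500, Gamma_qpp = 0.000000, Gamma_qpq = 0.164948, Gamma_qqq = 0.000000
  tau = 0.750000: gamma = (0.625000, 0.500000), gamma' = (0.500000, -0.333333); Gamma_ppp = 0.000000, Gamma_ppq = 0.000000, Gamma_pqq = -6.125000, Gamma_qpp = 0.000000, Gamma_qpq = 0.163265, Gamma_qqq = 0.000000
  tau = 0.875000: gamma = (0.687500, 0.447917), gamma' = (0.500000, -0.500000); Gamma_ppp = 0.000000, Gamma_ppq = 0.000000, Gamma_pqq = -6.187500, Gamma_qpp = 0.000000, Gamma_qpq = 0.161616, Gamma_qqq = 0.000000
  tau = 1.000000: gamma = (0.750000, 0.375000), gamma' = (0.500000, -0.666667); Gamma_ppp = 0.000000, Gamma_ppq = 0.000000, Gamma_pqq = -6.250000, Gamma_qpp = 0.000000, Gamma_qpq = 0.160000, Gamma_qqq = 0.000000
step 0: V^p = -1.0000, V^q = 1.0000
step 1: k1 = (3.833333, 0.028986), k2 = (2.916780, -0.041530), k3 = (2.891163, -0.030917), k4 = (1.943197, -0.068720); V <- V + (h/6)(k1 + 2k2 + 2k3 + k4): V^p = -0.2753, V^q = 0.9923
step 2: k1 = (1.943268, -0.068831), k2 = (0.973456, -0.081928), k3 = (0.971836, -0.078388), k4 = (0.000000, -0.081059); V <- V + (h/6)(k1 + 2k2 + 2k3 + k4): V^p = -0.0322, V^q = 0.9727
step 3: k1 = (0.000000, -0.081059), k2 = (-0.972596, -0.080273), k3 = (-0.972696, -0.083624), k4 = (-1.943250, -0.092686); V <- V + (h/6)(k1 + 2k2 + 2k3 + k4): V^p = -0.2753, V^q = 0.9518
step 4: k1 = (-1.943268, -0.092681), k2 = (-2.908804, -0.117854), k3 = (-2.899069, -0.127353), k4 = (-3.833193, -0.180273); V <- V + (h/6)(k1 + 2k2 + 2k3 + k4): V^p = -1.0000, V^q = 0.9200

Answer: V^p = -1.0000, V^q = 0.9200
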